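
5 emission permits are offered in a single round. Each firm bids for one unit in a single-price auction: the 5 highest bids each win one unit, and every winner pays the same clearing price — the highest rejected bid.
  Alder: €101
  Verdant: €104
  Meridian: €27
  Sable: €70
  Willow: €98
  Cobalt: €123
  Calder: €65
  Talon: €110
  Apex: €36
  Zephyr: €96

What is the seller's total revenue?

Sorting: 123 (Cobalt), 110 (Talon), 104 (Verdant), 101 (Alder), 98 (Willow), 96 (Zephyr), 70 (Sable), …
Winners (5 units): Cobalt, Talon, Verdant, Alder, Willow.
Highest unsuccessful bid: €96 → clearing price.
Total revenue = 5 × €96 = €480.

Total revenue: €480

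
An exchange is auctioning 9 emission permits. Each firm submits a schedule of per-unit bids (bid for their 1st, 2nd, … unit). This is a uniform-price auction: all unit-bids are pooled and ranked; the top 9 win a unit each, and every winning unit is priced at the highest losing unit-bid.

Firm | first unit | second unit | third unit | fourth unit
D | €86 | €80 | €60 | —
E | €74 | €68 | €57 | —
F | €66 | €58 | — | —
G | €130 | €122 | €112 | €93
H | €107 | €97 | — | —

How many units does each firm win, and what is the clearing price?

D 2, E 1, G 4, H 2; clearing price €68

Pooled unit-bids ranked (top 9): 130 (G-1), 122 (G-2), 112 (G-3), 107 (H-1), 97 (H-2), 93 (G-4), 86 (D-1), 80 (D-2), 74 (E-1)
First bid not allocated: €68.
Allocation: D 2, E 1, G 4, H 2.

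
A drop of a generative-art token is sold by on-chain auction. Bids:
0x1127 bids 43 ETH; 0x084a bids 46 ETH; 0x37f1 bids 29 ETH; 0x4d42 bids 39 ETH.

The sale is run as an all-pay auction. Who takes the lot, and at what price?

Bids in order: 46 (0x084a) > 43 (0x1127) > 39 (0x4d42) > 29 (0x37f1)
0x084a wins with the top bid; all bids are sunk regardless.

0x084a pays 46 ETH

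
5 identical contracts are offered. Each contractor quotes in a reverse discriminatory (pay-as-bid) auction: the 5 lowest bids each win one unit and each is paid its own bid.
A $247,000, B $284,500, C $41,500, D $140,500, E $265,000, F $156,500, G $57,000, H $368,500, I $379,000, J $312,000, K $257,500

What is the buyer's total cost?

Ordering the bids: 41,500 (C), 57,000 (G), 140,500 (D), 156,500 (F), 247,000 (A), 257,500 (K), 265,000 (E), …
Winners (5 units): C, G, D, F, A.
Total cost = 41,500 + 57,000 + 140,500 + 156,500 + 247,000 = $642,500.

Total cost: $642,500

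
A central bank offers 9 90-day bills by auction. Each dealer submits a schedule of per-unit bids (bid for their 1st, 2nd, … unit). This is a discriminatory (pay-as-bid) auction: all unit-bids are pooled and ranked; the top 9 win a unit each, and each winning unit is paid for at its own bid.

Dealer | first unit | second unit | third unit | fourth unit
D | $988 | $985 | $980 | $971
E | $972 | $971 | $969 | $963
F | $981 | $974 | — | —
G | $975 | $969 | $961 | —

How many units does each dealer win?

All unit-bids, highest first — top 9: 988 (D-1), 985 (D-2), 981 (F-1), 980 (D-3), 975 (G-1), 974 (F-2), 972 (E-1), 971 (D-4), 971 (E-2)
Next rejected bid: $969 (not a price — pay-as-bid).
Allocation: D 4, E 2, F 2, G 1.

D 4, E 2, F 2, G 1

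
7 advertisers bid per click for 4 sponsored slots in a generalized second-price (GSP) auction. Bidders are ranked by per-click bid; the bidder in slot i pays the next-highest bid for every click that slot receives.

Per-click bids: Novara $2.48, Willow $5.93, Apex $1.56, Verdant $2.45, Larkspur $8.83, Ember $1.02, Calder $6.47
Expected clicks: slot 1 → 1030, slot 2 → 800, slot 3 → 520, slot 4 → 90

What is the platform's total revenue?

Sorting advertisers: $8.83 (Larkspur) > $6.47 (Calder) > $5.93 (Willow) > $2.48 (Novara) > $2.45 (Verdant) > …
Slot 1: Larkspur pays $6.47 × 1030 = $6664.10
Slot 2: Calder pays $5.93 × 800 = $4744.00
Slot 3: Willow pays $2.48 × 520 = $1289.60
Slot 4: Novara pays $2.45 × 90 = $220.50
Total = $12918.20

Total revenue: $12918.20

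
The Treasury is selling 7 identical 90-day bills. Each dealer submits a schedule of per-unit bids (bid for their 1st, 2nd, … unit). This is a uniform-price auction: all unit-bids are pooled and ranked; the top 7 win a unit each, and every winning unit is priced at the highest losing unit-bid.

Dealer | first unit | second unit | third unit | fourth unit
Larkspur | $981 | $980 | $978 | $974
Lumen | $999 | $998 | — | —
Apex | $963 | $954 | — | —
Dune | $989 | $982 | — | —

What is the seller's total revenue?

Total revenue: $6,818

All unit-bids, highest first — top 7: 999 (Lumen-1), 998 (Lumen-2), 989 (Dune-1), 982 (Dune-2), 981 (Larkspur-1), 980 (Larkspur-2), 978 (Larkspur-3)
First bid not allocated: $974.
Allocation: Dune 2, Larkspur 3, Lumen 2. Every unit priced at $974.
Revenue = 7 × 974 = $6,818.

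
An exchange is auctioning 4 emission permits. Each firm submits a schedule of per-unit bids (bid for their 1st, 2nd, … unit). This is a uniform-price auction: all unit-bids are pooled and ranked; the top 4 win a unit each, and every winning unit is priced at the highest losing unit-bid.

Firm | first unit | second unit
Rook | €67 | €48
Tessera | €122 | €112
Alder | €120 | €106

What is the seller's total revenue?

Merging the schedules and taking the best 4: 122 (Tessera-1), 120 (Alder-1), 112 (Tessera-2), 106 (Alder-2)
The (k+1)-th unit-bid is €67.
Allocation: Alder 2, Tessera 2. Every unit priced at €67.
Revenue = 4 × 67 = €268.

Total revenue: €268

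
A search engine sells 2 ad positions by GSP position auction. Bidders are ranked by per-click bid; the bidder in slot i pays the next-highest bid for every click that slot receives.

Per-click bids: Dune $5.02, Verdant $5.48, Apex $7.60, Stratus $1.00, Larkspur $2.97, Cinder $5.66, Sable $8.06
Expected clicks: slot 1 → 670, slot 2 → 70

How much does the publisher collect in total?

Total revenue: $5488.20

Sorting advertisers: $8.06 (Sable) > $7.60 (Apex) > $5.66 (Cinder) > …
Slot 1: Sable pays $7.60 × 670 = $5092.00
Slot 2: Apex pays $5.66 × 70 = $396.20
Total = $5488.20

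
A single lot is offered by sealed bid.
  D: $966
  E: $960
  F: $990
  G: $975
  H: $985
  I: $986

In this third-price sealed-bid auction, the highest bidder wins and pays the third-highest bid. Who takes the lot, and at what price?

Third-price sealed-bid auction: the highest bidder wins and pays the third-highest bid.
Bids in order: 990 (F) > 986 (I) > 985 (H) > 975 (G) > 966 (D) > 960 (E)
F wins; payment is bid #3 in the ranking = $985.

F pays $985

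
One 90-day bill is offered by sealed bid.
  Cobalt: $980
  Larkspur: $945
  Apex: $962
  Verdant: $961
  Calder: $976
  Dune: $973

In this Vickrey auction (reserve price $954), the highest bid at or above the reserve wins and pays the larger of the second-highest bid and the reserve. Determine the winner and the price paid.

Cobalt pays $976

Sorting bids: 980 (Cobalt) > 976 (Calder) > 973 (Dune) > 962 (Apex) > 961 (Verdant) > 945 (Larkspur)
Cobalt has the top bid at or above the reserve ($980).
Second-highest bid $976 exceeds the reserve $954 → payment $976.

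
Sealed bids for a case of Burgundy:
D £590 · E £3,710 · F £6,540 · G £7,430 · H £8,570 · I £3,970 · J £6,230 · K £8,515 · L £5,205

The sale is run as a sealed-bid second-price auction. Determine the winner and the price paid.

Bids ranked: 8,570 (H) > 8,515 (K) > 7,430 (G) > 6,540 (F) > 6,230 (J) > 5,205 (L) > …
H wins with the highest bid; price is set by the runner-up at £8,515.

H pays £8,515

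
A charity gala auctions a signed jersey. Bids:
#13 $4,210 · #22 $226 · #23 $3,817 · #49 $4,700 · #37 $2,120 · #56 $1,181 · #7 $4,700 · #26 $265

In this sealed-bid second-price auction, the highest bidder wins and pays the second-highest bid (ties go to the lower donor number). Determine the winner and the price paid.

Sealed-bid second-price auction: the highest bidder wins and pays the second-highest bid.
Bids ranked: 4,700 (#7) > 4,700 (#49) > 4,210 (#13) > 3,817 (#23) > 2,120 (#37) > 1,181 (#56) > …
Tie at $4,700 → #7 wins by tie-break.
#7 is highest; pays the second-highest bid, $4,700.

#7 pays $4,700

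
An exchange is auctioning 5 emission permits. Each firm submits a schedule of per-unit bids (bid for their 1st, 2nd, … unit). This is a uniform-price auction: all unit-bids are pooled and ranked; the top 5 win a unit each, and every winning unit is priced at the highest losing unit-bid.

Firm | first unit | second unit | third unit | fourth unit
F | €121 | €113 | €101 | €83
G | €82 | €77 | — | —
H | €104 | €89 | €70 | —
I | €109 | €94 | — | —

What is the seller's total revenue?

Total revenue: €470

Merging the schedules and taking the best 5: 121 (F-1), 113 (F-2), 109 (I-1), 104 (H-1), 101 (F-3)
The (k+1)-th unit-bid is €94.
Allocation: F 3, H 1, I 1. Every unit priced at €94.
Revenue = 5 × 94 = €470.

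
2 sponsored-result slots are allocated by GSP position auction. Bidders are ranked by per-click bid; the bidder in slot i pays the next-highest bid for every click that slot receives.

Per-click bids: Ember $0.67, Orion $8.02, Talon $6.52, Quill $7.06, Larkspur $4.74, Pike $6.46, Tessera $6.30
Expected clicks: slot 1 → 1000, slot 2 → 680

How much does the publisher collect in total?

Ranked by bid: $8.02 (Orion) > $7.06 (Quill) > $6.52 (Talon) > …
Slot 1: Orion pays $7.06 × 1000 = $7060.00
Slot 2: Quill pays $6.52 × 680 = $4433.60
Total = $11493.60

Total revenue: $11493.60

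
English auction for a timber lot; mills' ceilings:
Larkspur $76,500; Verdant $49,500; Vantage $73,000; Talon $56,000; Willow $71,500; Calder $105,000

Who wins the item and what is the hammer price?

Sorting limits: 105,000 (Calder) > 76,500 (Larkspur) > 73,000 (Vantage) > 71,500 (Willow) > 56,000 (Talon) > 49,500 (Verdant)
Once the price passes $76,500, only Calder is left; the hammer falls at Larkspur's limit of $76,500.

Calder wins at $76,500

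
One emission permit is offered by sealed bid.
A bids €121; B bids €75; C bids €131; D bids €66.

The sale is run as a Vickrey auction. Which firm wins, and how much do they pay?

Bids in order: 131 (C) > 121 (A) > 75 (B) > 66 (D)
C is highest; pays the second-highest bid, €121.

C pays €121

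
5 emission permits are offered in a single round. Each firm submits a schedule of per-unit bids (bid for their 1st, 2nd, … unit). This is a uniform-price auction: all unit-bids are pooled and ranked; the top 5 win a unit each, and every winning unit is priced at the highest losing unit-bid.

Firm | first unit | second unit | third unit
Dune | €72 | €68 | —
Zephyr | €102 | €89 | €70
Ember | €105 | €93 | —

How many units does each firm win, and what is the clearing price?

All unit-bids, highest first — top 5: 105 (Ember-1), 102 (Zephyr-1), 93 (Ember-2), 89 (Zephyr-2), 72 (Dune-1)
The (k+1)-th unit-bid is €70.
Allocation: Dune 1, Ember 2, Zephyr 2.

Dune 1, Ember 2, Zephyr 2; clearing price €70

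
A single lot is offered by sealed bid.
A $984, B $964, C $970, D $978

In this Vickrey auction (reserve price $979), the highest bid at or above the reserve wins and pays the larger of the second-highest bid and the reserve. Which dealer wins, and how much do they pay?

A pays $979

Sorting bids: 984 (A) > 978 (D) > 970 (C) > 964 (B)
Highest eligible bid: A at $984.
max(second-highest $978, reserve $979) = $979.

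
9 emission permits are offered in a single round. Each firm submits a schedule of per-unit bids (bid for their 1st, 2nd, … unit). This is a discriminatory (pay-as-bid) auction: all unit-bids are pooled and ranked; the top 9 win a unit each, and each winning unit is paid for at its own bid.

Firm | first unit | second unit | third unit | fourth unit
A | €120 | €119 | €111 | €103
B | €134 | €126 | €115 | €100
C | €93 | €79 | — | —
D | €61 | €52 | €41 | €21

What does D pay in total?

D pays €0

Pooled unit-bids ranked (top 9): 134 (B-1), 126 (B-2), 120 (A-1), 119 (A-2), 115 (B-3), 111 (A-3), 103 (A-4), 100 (B-4), 93 (C-1)
Next rejected bid: €79 (not a price — pay-as-bid).
D wins no units.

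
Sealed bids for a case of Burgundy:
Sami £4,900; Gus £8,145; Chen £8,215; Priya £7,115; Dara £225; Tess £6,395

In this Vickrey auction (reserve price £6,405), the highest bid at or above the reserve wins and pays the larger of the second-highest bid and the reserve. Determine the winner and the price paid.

Vickrey auction (reserve price £6,405): the highest bid at or above the reserve wins and pays the larger of the second-highest bid and the reserve.
Bids in order: 8,215 (Chen) > 8,145 (Gus) > 7,115 (Priya) > 6,395 (Tess) > 4,900 (Sami) > 225 (Dara)
Chen has the top bid at or above the reserve (£8,215).
Second-highest bid £8,145 exceeds the reserve £6,405 → payment £8,145.

Chen pays £8,145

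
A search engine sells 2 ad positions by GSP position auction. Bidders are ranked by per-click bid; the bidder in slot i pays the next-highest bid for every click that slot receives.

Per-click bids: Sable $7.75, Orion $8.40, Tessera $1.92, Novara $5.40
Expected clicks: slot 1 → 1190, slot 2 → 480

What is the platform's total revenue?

Total revenue: $11814.50

Sorting advertisers: $8.40 (Orion) > $7.75 (Sable) > $5.40 (Novara) > …
Slot 1: Orion pays $7.75 × 1190 = $9222.50
Slot 2: Sable pays $5.40 × 480 = $2592.00
Total = $11814.50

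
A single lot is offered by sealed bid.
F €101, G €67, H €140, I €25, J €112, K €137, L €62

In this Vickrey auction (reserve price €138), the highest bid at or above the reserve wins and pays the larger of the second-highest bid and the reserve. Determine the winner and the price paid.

Sorting bids: 140 (H) > 137 (K) > 112 (J) > 101 (F) > 67 (G) > 62 (L) > …
H has the top bid at or above the reserve (€140).
max(second-highest €137, reserve €138) = €138.

H pays €138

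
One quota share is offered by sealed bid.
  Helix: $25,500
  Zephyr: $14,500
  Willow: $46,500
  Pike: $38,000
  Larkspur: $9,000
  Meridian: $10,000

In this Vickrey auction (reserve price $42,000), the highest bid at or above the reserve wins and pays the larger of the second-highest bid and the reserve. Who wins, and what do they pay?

Rule: the highest bid at or above the reserve wins and pays the larger of the second-highest bid and the reserve.
Bids in order: 46,500 (Willow) > 38,000 (Pike) > 25,500 (Helix) > 14,500 (Zephyr) > 10,000 (Meridian) > 9,000 (Larkspur)
Highest eligible bid: Willow at $46,500.
max(second-highest $38,000, reserve $42,000) = $42,000.

Willow pays $42,000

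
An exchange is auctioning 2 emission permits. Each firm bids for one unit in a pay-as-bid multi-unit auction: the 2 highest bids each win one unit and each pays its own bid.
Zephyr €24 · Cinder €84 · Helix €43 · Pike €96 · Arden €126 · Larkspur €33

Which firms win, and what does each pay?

Arden €126, Pike €96

Bids ranked high→low: 126 (Arden), 96 (Pike), 84 (Cinder), 43 (Helix), …
Top 2: Arden, Pike.
Each winner pays its own bid: Arden €126, Pike €96.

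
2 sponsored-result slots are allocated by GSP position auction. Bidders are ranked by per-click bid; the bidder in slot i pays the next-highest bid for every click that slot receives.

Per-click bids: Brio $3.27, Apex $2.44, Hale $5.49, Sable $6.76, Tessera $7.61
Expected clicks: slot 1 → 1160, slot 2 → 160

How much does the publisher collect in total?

Ranked by bid: $7.61 (Tessera) > $6.76 (Sable) > $5.49 (Hale) > …
Slot 1: Tessera pays $6.76 × 1160 = $7841.60
Slot 2: Sable pays $5.49 × 160 = $878.40
Total = $8720.00

Total revenue: $8720.00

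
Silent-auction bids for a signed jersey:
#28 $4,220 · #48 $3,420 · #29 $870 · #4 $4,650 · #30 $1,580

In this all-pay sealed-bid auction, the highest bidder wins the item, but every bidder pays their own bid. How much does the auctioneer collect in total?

Rule: the highest bidder wins the item, but every bidder pays their own bid.
Bids in order: 4,650 (#4) > 4,220 (#28) > 3,420 (#48) > 1,580 (#30) > 870 (#29)
#4 wins with the top bid; all bids are sunk regardless.
Every bidder forfeits their bid regardless of winning.
Revenue = 4,220 + 3,420 + 870 + 4,650 + 1,580 = $14,740.

Total revenue: $14,740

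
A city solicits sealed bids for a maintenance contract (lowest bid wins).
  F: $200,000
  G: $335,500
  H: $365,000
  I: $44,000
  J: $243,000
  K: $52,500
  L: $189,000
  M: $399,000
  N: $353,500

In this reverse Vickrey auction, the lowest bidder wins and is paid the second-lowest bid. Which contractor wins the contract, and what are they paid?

I is paid $52,500

Rule: the lowest bidder wins and is paid the second-lowest bid.
Bids ranked: 44,000 (I) < 52,500 (K) < 189,000 (L) < 200,000 (F) < 243,000 (J) < 335,500 (G) < …
Second-price: I is paid K's bid of $52,500.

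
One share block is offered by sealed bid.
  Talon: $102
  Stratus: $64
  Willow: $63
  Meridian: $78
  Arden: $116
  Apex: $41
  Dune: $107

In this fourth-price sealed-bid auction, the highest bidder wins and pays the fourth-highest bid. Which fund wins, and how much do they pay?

Arden pays $78

Fourth-price sealed-bid auction: the highest bidder wins and pays the fourth-highest bid.
Bids in order: 116 (Arden) > 107 (Dune) > 102 (Talon) > 78 (Meridian) > 64 (Stratus) > 63 (Willow) > …
Arden is highest; pays the fourth-highest bid, $78.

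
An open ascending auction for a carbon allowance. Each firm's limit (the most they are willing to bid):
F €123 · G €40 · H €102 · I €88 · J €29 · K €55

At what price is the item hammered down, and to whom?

F wins at €102

Limits ranked: 123 (F) > 102 (H) > 88 (I) > 55 (K) > 40 (G) > 29 (J)
Bidding ends when H exits at €102; F takes it.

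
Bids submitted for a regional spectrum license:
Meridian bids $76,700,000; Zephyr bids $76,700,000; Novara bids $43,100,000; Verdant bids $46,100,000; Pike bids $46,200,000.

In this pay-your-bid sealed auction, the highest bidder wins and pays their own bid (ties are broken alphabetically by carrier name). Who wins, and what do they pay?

Pay-your-bid sealed auction: the highest bidder wins and pays their own bid.
Bids ranked: 76,700,000 (Meridian) > 76,700,000 (Zephyr) > 46,200,000 (Pike) > 46,100,000 (Verdant) > 43,100,000 (Novara)
Meridian and Zephyr tie at $76,700,000; tie-break gives it to Meridian.
First-price: Meridian pays what they bid, $76,700,000.

Meridian pays $76,700,000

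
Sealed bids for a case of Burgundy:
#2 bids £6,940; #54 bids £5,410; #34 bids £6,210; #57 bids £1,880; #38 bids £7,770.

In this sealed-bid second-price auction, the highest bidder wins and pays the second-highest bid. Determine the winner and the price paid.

#38 pays £6,940

Sorting bids: 7,770 (#38) > 6,940 (#2) > 6,210 (#34) > 5,410 (#54) > 1,880 (#57)
#38 is highest; pays the second-highest bid, £6,940.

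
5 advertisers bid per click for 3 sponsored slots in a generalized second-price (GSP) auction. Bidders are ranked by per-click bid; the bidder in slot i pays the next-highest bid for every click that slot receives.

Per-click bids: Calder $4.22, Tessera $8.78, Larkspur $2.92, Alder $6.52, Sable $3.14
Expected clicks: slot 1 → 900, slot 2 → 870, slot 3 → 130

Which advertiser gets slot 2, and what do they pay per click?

Ranked by bid: $8.78 (Tessera) > $6.52 (Alder) > $4.22 (Calder) > $3.14 (Sable) > …
Slot 2 goes to the second-ranked bidder, Alder, who pays the next bid down: $4.22/click.

Alder; $4.22 per click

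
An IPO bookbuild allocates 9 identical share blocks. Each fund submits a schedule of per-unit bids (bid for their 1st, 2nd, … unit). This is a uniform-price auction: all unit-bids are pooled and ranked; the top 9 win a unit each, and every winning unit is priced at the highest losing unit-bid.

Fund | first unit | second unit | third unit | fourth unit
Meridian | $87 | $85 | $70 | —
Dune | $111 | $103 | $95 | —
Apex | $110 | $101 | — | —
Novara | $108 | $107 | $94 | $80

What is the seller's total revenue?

Total revenue: $765

Pooled unit-bids ranked (top 9): 111 (Dune-1), 110 (Apex-1), 108 (Novara-1), 107 (Novara-2), 103 (Dune-2), 101 (Apex-2), 95 (Dune-3), 94 (Novara-3), 87 (Meridian-1)
The (k+1)-th unit-bid is $85.
Allocation: Apex 2, Dune 3, Meridian 1, Novara 3. Every unit priced at $85.
Revenue = 9 × 85 = $765.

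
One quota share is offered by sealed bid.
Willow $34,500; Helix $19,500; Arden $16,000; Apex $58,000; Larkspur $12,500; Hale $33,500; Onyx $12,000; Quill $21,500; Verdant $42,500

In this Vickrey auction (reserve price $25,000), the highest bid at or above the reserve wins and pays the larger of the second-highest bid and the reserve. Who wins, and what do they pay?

Apex pays $42,500

Bids ranked: 58,000 (Apex) > 42,500 (Verdant) > 34,500 (Willow) > 33,500 (Hale) > 21,500 (Quill) > 19,500 (Helix) > …
Highest eligible bid: Apex at $58,000.
Second-highest bid $42,500 exceeds the reserve $25,000 → payment $42,500.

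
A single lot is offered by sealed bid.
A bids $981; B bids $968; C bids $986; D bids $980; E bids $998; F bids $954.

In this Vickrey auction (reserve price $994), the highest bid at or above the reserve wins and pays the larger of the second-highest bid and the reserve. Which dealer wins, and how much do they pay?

E pays $994

Vickrey auction (reserve price $994): the highest bid at or above the reserve wins and pays the larger of the second-highest bid and the reserve.
Sorting bids: 998 (E) > 986 (C) > 981 (A) > 980 (D) > 968 (B) > 954 (F)
Highest eligible bid: E at $998.
Second-highest bid $986 is below the reserve $994, so the reserve binds → payment $994.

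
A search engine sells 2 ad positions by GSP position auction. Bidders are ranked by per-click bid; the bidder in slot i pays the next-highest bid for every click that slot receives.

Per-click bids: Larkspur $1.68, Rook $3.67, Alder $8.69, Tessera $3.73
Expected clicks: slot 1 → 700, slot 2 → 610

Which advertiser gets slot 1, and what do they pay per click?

Alder; $3.73 per click

Ranked by bid: $8.69 (Alder) > $3.73 (Tessera) > $3.67 (Rook) > …
Slot 1 goes to the first-ranked bidder, Alder, who pays the next bid down: $3.73/click.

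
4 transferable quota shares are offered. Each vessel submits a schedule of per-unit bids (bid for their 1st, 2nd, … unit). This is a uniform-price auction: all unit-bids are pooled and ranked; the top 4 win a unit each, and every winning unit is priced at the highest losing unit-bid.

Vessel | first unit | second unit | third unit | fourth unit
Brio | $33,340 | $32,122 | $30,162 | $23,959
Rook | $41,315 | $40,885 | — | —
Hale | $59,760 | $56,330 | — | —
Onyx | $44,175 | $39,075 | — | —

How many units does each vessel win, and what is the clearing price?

Hale 2, Onyx 1, Rook 1; clearing price $40,885

All unit-bids, highest first — top 4: 59,760 (Hale-1), 56,330 (Hale-2), 44,175 (Onyx-1), 41,315 (Rook-1)
The (k+1)-th unit-bid is $40,885.
Allocation: Hale 2, Onyx 1, Rook 1.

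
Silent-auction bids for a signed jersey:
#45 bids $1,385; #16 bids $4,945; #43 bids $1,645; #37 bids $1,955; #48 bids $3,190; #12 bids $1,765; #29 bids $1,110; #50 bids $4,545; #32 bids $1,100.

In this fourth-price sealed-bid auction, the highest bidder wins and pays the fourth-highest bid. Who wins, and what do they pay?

#16 pays $1,955

Bids in order: 4,945 (#16) > 4,545 (#50) > 3,190 (#48) > 1,955 (#37) > 1,765 (#12) > 1,645 (#43) > …
#16 is highest; pays the fourth-highest bid, $1,955.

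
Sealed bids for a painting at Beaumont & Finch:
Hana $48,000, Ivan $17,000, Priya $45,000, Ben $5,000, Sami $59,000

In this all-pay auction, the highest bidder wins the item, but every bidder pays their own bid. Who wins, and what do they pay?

Sami pays $59,000

Sorting bids: 59,000 (Sami) > 48,000 (Hana) > 45,000 (Priya) > 17,000 (Ivan) > 5,000 (Ben)
Sami wins with the top bid; all bids are sunk regardless.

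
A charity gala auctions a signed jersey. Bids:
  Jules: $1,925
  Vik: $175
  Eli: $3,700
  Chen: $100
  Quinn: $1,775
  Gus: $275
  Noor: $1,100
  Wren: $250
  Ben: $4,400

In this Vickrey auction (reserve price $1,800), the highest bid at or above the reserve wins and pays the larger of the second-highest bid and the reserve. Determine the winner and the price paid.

Rule: the highest bid at or above the reserve wins and pays the larger of the second-highest bid and the reserve.
Bids in order: 4,400 (Ben) > 3,700 (Eli) > 1,925 (Jules) > 1,775 (Quinn) > 1,100 (Noor) > 275 (Gus) > …
Highest eligible bid: Ben at $4,400.
max(second-highest $3,700, reserve $1,800) = $3,700; the reserve does not bind.

Ben pays $3,700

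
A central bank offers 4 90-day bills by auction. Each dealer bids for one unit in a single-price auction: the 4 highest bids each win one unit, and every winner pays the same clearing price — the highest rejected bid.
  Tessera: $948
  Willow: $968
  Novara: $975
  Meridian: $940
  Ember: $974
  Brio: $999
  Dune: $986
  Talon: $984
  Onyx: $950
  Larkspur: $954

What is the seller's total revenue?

Total revenue: $3,896

Ordering the bids: 999 (Brio), 986 (Dune), 984 (Talon), 975 (Novara), 974 (Ember), 968 (Willow), …
Winners (4 units): Brio, Dune, Talon, Novara.
First losing bid is Ember's $974, which sets the uniform price.
Total revenue = 4 × $974 = $3,896.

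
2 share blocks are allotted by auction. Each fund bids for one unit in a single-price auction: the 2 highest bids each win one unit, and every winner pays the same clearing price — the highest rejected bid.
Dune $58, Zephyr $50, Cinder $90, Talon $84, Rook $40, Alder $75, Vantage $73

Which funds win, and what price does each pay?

Cinder, Talon; each pays $75

Sorting: 90 (Cinder), 84 (Talon), 75 (Alder), 73 (Vantage), …
The 2 highest are Cinder, Talon.
Highest unsuccessful bid: $75 → clearing price.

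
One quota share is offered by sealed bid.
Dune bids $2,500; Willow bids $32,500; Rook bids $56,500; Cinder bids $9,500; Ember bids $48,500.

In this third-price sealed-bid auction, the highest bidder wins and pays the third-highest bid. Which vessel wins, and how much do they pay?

Sorting bids: 56,500 (Rook) > 48,500 (Ember) > 32,500 (Willow) > 9,500 (Cinder) > 2,500 (Dune)
Rook wins; payment is bid #3 in the ranking = $32,500.

Rook pays $32,500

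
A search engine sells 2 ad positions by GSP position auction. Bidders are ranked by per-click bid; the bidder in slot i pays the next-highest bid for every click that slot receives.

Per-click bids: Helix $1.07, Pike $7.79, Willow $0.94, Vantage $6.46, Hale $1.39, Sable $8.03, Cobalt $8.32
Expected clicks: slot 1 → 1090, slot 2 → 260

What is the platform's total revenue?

Sorting advertisers: $8.32 (Cobalt) > $8.03 (Sable) > $7.79 (Pike) > …
Slot 1: Cobalt pays $8.03 × 1090 = $8752.70
Slot 2: Sable pays $7.79 × 260 = $2025.40
Total = $10778.10

Total revenue: $10778.10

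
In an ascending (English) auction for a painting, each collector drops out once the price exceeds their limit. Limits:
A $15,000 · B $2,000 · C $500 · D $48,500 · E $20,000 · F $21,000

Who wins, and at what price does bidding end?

D wins at $21,000

Limits in order: 48,500 (D) > 21,000 (F) > 20,000 (E) > 15,000 (A) > 2,000 (B) > 500 (C)
Bidding ends when F exits at $21,000; D takes it.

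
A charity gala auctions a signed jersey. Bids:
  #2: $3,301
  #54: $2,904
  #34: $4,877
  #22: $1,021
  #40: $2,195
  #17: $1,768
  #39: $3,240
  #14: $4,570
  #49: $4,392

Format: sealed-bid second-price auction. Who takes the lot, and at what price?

#34 pays $4,570

Rule: the highest bidder wins and pays the second-highest bid.
Sorting bids: 4,877 (#34) > 4,570 (#14) > 4,392 (#49) > 3,301 (#2) > 3,240 (#39) > 2,904 (#54) > …
#34 is highest; pays the second-highest bid, $4,570.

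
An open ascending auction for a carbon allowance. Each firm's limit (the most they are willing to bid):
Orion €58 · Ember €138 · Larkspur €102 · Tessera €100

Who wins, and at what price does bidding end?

Ember wins at €102

Rule: the price rises until one bidder remains; the winner pays the price at which the last rival dropped out.
Sorting limits: 138 (Ember) > 102 (Larkspur) > 100 (Tessera) > 58 (Orion)
Larkspur is the last rival to drop out, at €102; Ember remains and wins at that price.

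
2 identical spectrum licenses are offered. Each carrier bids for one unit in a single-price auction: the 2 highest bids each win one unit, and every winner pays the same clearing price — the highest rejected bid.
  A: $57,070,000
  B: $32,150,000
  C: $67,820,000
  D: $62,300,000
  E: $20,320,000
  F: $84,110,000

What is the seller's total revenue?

Total revenue: $124,600,000

Ordering the bids: 84,110,000 (F), 67,820,000 (C), 62,300,000 (D), 57,070,000 (A), …
Top 2: F, C.
Clearing price = highest rejected bid = $62,300,000.
Total revenue = 2 × $62,300,000 = $124,600,000.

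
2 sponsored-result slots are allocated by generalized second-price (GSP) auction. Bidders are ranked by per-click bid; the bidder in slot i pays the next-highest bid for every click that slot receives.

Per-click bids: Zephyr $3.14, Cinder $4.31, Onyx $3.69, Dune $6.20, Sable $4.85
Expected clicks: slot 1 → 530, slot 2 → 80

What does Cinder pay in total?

Sorting advertisers: $6.20 (Dune) > $4.85 (Sable) > $4.31 (Cinder) > …
Cinder ranks below slot 2 → no slot, pays nothing.

Cinder pays $0.00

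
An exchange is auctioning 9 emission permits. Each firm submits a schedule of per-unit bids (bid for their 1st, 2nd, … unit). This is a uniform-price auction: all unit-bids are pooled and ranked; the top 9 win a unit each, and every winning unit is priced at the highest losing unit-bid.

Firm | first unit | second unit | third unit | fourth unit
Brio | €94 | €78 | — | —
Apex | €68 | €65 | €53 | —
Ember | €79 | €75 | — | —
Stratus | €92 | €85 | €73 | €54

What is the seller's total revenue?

Pooled unit-bids ranked (top 9): 94 (Brio-1), 92 (Stratus-1), 85 (Stratus-2), 79 (Ember-1), 78 (Brio-2), 75 (Ember-2), 73 (Stratus-3), 68 (Apex-1), 65 (Apex-2)
Highest rejected unit-bid = €54.
Allocation: Apex 2, Brio 2, Ember 2, Stratus 3. Every unit priced at €54.
Revenue = 9 × 54 = €486.

Total revenue: €486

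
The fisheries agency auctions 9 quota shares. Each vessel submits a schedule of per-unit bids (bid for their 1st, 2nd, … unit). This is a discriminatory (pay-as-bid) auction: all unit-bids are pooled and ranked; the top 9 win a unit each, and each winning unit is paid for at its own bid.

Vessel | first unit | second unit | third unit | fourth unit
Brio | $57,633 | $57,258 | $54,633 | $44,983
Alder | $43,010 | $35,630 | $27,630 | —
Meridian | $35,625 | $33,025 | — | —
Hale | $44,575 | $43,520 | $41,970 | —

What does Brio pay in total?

Brio pays $214,507

Merging the schedules and taking the best 9: 57,633 (Brio-1), 57,258 (Brio-2), 54,633 (Brio-3), 44,983 (Brio-4), 44,575 (Hale-1), 43,520 (Hale-2), 43,010 (Alder-1), 41,970 (Hale-3), 35,630 (Alder-2)
Next rejected bid: $35,625 (not a price — pay-as-bid).
Brio's winning unit-bids: 57,633 + 57,258 + 54,633 + 44,983 = $214,507.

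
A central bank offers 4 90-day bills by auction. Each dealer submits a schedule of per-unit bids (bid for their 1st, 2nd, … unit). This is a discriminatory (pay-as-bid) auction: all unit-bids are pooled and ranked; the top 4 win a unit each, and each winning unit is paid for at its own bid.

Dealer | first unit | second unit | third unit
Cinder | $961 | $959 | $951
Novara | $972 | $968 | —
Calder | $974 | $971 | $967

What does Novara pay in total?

Novara pays $1,940

Merging the schedules and taking the best 4: 974 (Calder-1), 972 (Novara-1), 971 (Calder-2), 968 (Novara-2)
Next rejected bid: $967 (not a price — pay-as-bid).
Novara's winning unit-bids: 972 + 968 = $1,940.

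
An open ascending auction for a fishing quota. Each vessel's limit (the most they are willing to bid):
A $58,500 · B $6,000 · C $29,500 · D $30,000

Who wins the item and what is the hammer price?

A wins at $30,000

Rule: the price rises until one bidder remains; the winner pays the price at which the last rival dropped out.
Limits in order: 58,500 (A) > 30,000 (D) > 29,500 (C) > 6,000 (B)
D is the last rival to drop out, at $30,000; A remains and wins at that price.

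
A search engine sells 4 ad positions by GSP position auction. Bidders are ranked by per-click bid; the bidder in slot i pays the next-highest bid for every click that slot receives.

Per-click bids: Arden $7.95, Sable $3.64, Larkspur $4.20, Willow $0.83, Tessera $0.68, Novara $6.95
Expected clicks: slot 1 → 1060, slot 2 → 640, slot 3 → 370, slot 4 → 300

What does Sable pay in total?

Sorting advertisers: $7.95 (Arden) > $6.95 (Novara) > $4.20 (Larkspur) > $3.64 (Sable) > $0.83 (Willow) > …
Sable holds slot 4 → pays next bid $0.83 × 300 clicks = $249.00.

Sable pays $249.00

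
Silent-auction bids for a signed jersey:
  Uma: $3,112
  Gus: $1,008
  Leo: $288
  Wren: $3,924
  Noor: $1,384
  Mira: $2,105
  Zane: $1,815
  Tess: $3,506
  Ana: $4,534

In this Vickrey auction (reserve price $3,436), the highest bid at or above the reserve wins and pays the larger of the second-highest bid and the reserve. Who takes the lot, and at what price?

Bids in order: 4,534 (Ana) > 3,924 (Wren) > 3,506 (Tess) > 3,112 (Uma) > 2,105 (Mira) > 1,815 (Zane) > …
Highest eligible bid: Ana at $4,534.
max(second-highest $3,924, reserve $3,436) = $3,924; the reserve does not bind.

Ana pays $3,924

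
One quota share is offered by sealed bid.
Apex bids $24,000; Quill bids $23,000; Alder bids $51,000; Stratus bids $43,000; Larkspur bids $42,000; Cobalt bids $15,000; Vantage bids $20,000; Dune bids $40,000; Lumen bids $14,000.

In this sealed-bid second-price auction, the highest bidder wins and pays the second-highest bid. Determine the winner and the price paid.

Sorting bids: 51,000 (Alder) > 43,000 (Stratus) > 42,000 (Larkspur) > 40,000 (Dune) > 24,000 (Apex) > 23,000 (Quill) > …
Second-price: Alder pays Stratus's bid of $43,000.

Alder pays $43,000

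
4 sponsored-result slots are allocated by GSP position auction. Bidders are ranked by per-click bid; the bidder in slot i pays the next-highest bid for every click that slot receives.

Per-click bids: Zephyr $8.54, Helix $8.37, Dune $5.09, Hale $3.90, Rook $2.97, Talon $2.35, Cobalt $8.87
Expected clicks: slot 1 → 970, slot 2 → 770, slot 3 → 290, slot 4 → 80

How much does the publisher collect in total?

Total revenue: $16516.80

Sorting advertisers: $8.87 (Cobalt) > $8.54 (Zephyr) > $8.37 (Helix) > $5.09 (Dune) > $3.90 (Hale) > …
Slot 1: Cobalt pays $8.54 × 970 = $8283.80
Slot 2: Zephyr pays $8.37 × 770 = $6444.90
Slot 3: Helix pays $5.09 × 290 = $1476.10
Slot 4: Dune pays $3.90 × 80 = $312.00
Total = $16516.80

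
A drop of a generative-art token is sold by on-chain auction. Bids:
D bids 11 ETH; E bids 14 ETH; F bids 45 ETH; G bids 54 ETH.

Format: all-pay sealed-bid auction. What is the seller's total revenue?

Total revenue: 124 ETH

Sorting bids: 54 (G) > 45 (F) > 14 (E) > 11 (D)
Every bidder forfeits their bid regardless of winning.
Revenue = 11 + 14 + 45 + 54 = 124 ETH.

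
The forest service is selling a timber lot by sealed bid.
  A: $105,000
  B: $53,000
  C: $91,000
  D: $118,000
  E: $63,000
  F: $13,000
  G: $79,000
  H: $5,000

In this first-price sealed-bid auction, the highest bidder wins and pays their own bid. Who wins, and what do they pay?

D pays $118,000

Rule: the highest bidder wins and pays their own bid.
Bids ranked: 118,000 (D) > 105,000 (A) > 91,000 (C) > 79,000 (G) > 63,000 (E) > 53,000 (B) > …
D is highest → pays own bid, $118,000.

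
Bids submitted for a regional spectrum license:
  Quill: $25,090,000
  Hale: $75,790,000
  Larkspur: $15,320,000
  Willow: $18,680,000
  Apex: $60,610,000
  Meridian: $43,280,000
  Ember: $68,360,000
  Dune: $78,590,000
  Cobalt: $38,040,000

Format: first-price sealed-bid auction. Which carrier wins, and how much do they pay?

Dune pays $78,590,000

First-price sealed-bid auction: the highest bidder wins and pays their own bid.
Bids in order: 78,590,000 (Dune) > 75,790,000 (Hale) > 68,360,000 (Ember) > 60,610,000 (Apex) > 43,280,000 (Meridian) > 38,040,000 (Cobalt) > …
Dune has the highest bid and pays exactly that: $78,590,000.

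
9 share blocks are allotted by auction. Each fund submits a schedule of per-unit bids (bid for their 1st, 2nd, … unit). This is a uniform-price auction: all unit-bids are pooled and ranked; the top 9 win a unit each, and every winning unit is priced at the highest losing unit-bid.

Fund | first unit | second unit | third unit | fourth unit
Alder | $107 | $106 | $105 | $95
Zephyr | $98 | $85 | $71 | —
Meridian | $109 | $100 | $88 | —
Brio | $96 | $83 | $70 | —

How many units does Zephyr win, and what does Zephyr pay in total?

Zephyr: 1 unit, pays $85

All unit-bids, highest first — top 9: 109 (Meridian-1), 107 (Alder-1), 106 (Alder-2), 105 (Alder-3), 100 (Meridian-2), 98 (Zephyr-1), 96 (Brio-1), 95 (Alder-4), 88 (Meridian-3)
First bid not allocated: $85.
Zephyr wins 1 unit(s) at $85 each.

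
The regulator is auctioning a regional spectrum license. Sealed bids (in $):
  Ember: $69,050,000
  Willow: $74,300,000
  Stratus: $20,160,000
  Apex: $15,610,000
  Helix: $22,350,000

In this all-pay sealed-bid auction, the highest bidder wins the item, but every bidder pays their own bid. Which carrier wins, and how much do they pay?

Willow pays $74,300,000

All-pay sealed-bid auction: the highest bidder wins the item, but every bidder pays their own bid.
Sorting bids: 74,300,000 (Willow) > 69,050,000 (Ember) > 22,350,000 (Helix) > 20,160,000 (Stratus) > 15,610,000 (Apex)
Willow wins with the top bid; all bids are sunk regardless.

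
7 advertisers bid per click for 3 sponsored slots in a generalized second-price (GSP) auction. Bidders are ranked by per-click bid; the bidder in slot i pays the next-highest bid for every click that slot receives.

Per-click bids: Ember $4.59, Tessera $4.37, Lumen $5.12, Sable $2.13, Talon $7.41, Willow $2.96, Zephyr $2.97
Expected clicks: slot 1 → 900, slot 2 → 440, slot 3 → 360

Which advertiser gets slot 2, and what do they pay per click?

Lumen; $4.59 per click

Sorting advertisers: $7.41 (Talon) > $5.12 (Lumen) > $4.59 (Ember) > $4.37 (Tessera) > …
Slot 2 goes to the second-ranked bidder, Lumen, who pays the next bid down: $4.59/click.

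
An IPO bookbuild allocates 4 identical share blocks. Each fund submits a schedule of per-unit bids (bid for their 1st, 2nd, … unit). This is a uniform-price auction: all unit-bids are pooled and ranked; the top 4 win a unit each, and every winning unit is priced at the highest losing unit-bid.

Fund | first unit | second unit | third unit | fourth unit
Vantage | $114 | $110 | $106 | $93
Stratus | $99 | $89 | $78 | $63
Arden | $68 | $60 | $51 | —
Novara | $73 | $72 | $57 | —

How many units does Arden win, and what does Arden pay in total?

Merging the schedules and taking the best 4: 114 (Vantage-1), 110 (Vantage-2), 106 (Vantage-3), 99 (Stratus-1)
Highest rejected unit-bid = $93.
Arden wins 0 unit(s) at $93 each.

Arden: 0 units, pays $0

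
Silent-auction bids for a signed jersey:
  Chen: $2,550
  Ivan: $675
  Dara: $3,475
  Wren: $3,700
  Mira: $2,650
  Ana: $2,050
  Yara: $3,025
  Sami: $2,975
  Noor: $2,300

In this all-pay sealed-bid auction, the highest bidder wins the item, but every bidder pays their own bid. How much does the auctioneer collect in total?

All-pay sealed-bid auction: the highest bidder wins the item, but every bidder pays their own bid.
Bids in order: 3,700 (Wren) > 3,475 (Dara) > 3,025 (Yara) > 2,975 (Sami) > 2,650 (Mira) > 2,550 (Chen) > …
Wren wins with the top bid; all bids are sunk regardless.
Every bidder forfeits their bid regardless of winning.
Revenue = 2,550 + 675 + 3,475 + 3,700 + 2,650 + 2,050 + 3,025 + 2,975 + 2,300 = $23,400.

Total revenue: $23,400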